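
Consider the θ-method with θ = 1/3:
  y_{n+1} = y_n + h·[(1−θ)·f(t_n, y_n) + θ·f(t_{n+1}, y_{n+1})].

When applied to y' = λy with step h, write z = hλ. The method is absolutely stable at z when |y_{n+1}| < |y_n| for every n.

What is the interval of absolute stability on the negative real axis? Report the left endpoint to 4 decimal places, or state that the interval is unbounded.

z∈(-6.0000,0).

Test eqn y'=λy, z=hλ:
  y_{n+1} = y_n + z·[2/3·y_n + 1/3·y_{n+1}] ⇒ (1 − 1/3z)y_{n+1} = (1 + 2/3z)y_n
  so R(z) = (1 + 2/3z)/(1 − 1/3z).

Need |R(x)|<1, x<0.
x=-1.53: |R|=0.0132
R=−1: 1+2/3x = −1+1/3x ⇒ -1/3x=2 ⇒ x=2/(-1/3)=-6.0000
Confirm numerically:
  x=-5.788: |R|=0.97588 <1
  x=-4.195: |R|=0.74913 <1
  x=-3.556: |R|=0.62721 <1
  x=-2.600: |R|=0.39286 <1
  x=-6.566: |R|=1.05917 >1
  x=-6.557: |R|=1.05828 >1
  x=-6.058: |R|=1.00640 >1
So |R|<1 on (-6.0000, 0).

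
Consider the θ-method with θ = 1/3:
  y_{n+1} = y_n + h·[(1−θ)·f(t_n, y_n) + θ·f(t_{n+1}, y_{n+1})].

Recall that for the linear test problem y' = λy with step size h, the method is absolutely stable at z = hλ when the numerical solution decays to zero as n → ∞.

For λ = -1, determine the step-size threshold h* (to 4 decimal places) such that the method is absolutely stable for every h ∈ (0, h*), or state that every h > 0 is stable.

(-6.0000,0); λ=-1 ⇒ h* = (6)/1 = 6.0000.

Test eqn y'=λy, z=hλ:
  y_{n+1} = y_n + z·[2/3·y_n + 1/3·y_{n+1}] ⇒ (1 − 1/3z)y_{n+1} = (1 + 2/3z)y_n
  R(z) = (1 + 2/3z)/(1 − 1/3z).

Solve |R(x)|<1 on ℝ⁻.
x=-0.56: |R|=0.5281
R=−1: 1+2/3x = −1+1/3x ⇒ -1/3x=2 ⇒ x=2/(-1/3)=-6.0000
Confirm numerically:
  x=-5.158: |R|=0.89679 <1
  x=-4.477: |R|=0.79631 <1
  x=-4.071: |R|=0.72720 <1
  x=-3.368: |R|=0.58668 <1
  x=-6.290: |R|=1.03122 >1
  x=-6.032: |R|=1.00354 >1
Interval (-6.0000, 0).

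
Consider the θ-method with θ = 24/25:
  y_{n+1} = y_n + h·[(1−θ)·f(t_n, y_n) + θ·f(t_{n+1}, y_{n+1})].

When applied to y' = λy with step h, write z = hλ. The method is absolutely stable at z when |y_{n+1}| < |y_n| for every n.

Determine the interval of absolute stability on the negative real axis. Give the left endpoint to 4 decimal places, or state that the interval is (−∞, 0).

(−∞, 0) — no finite endpoint.

With y'=λy (z=hλ):
  y_{n+1} = y_n + z·[1/25·y_n + 24/25·y_{n+1}] ⇒ (1 − 24/25z)y_{n+1} = (1 + 1/25z)y_n
  R(z) = (1 + 1/25z)/(1 − 24/25z).

Boundary: |R(x)|=1, x<0.
x=-0.45: |R|=0.6858
x=-2: |R|=0.3151
x=-10: |R|=0.0566
x=-100: |R|=0.0309
θ=24/25≥1/2 ⇒ |1+1/25x|<|1−24/25x| ∀x<0 ⇒ unbounded interval.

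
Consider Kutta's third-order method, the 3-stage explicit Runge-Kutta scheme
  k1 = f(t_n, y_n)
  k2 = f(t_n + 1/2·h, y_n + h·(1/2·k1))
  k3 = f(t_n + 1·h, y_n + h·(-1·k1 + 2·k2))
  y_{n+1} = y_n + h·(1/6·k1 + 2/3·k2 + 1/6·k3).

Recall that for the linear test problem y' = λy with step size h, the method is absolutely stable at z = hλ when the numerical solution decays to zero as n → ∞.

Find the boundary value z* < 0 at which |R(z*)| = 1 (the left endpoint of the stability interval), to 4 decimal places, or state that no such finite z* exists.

z* = -2.5127.

With y'=λy (z=hλ):
  order 3, 3-stage ⇒ R(z)=1+z+z^2/2+z^3/6
  (e.g. R(-1.78)=-0.13576, |R|=0.13576)

Need |R(x)|<1, x<0.
x=-1.78: |R|=0.1358
|R(-2.71)|=1.3550 |R(-2.61)|=1.1672 |R(-0.86)|=0.4038
Bisect:
  x_lo=-3.0383 |R|=2.0972  x_hi=-0.1841 |R|=0.8318
  mid=-1.61122 |R|=0.01033 →hi
  mid=-2.32476 |R|=0.71653 →hi
  mid=-2.68153 |R|=1.29986 →lo
  mid=-2.50314 |R|=0.98428 →hi
  mid=-2.59234 |R|=1.13574 →lo
  mid=-2.54774 |R|=1.05847 →lo
  mid=-2.52544 |R|=1.02100 →lo
  mid=-2.51429 |R|=1.00255 →lo
  mid=-2.50872 |R|=0.99339 →hi
  ...
  [-2.51290,-2.51273] ⇒ x*=-2.5127
So |R|<1 on (-2.5127, 0).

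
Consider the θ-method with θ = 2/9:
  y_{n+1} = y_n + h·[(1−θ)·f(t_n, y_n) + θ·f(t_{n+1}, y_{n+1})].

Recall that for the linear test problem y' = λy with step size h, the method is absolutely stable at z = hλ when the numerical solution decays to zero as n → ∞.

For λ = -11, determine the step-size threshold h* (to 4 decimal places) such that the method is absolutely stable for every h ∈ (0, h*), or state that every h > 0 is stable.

On y'=λy, z=hλ:
  y_{n+1} = y_n + z·[7/9·y_n + 2/9·y_{n+1}] ⇒ (1 − 2/9z)y_{n+1} = (1 + 7/9z)y_n
  ⇒ R(z) = (1 + 7/9z)/(1 − 2/9z).

Need |R(x)|<1, x<0.
x=-1.6: |R|=0.1803
R=−1: 1+7/9x = −1+2/9x ⇒ -5/9x=2 ⇒ x=2/(-5/9)=-3.6000
Confirm numerically:
  x=-3.441: |R|=0.94994 <1
  x=-3.221: |R|=0.87728 <1
  x=-2.220: |R|=0.48661 <1
  x=-3.970: |R|=1.10921 >1
  x=-3.900: |R|=1.08929 >1
  x=-3.736: |R|=1.04128 >1
Stable set (-3.6000, 0).

(-3.6000,0); λ=-11 ⇒ h* = (18/5)/11 = 0.3273.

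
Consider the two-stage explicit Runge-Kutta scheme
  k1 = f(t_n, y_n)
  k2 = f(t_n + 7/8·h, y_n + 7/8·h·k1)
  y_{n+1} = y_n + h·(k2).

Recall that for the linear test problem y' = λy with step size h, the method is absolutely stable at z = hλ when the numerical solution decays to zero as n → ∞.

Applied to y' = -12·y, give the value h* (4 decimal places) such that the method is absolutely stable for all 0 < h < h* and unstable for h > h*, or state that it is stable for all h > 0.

On y'=λy, z=hλ:
  k1=λy_n ⇒ h·k1=z·y_n;  k2=λ(1+7/8z)y_n ⇒ h·k2=z(1+7/8z)y_n
  y_{n+1}/y_n = 1 + z(1+7/8z) = 1 + z + 7/8z²
  ⇒ R(z) = 1 + z + 7/8z².

Need |R(x)|<1, x<0.
x=-0.59: |R|=0.7146
R=1: x+7/8x²=0 ⇒ x=−8/7=-1.1429; min R=1−1/(4·7/8)=0.7143>−1
Confirm numerically:
  x=-1.118: |R|=0.97568 <1
  x=-1.032: |R|=0.89990 <1
  x=-0.957: |R|=0.84437 <1
  x=-0.733: |R|=0.73713 <1
  x=-1.610: |R|=1.65809 >1
  x=-1.320: |R|=1.20460 >1
  x=-1.301: |R|=1.18003 >1
Stable set (-1.1429, 0).

(-1.1429,0); λ=-12 ⇒ h* = (8/7)/12 = 0.0952.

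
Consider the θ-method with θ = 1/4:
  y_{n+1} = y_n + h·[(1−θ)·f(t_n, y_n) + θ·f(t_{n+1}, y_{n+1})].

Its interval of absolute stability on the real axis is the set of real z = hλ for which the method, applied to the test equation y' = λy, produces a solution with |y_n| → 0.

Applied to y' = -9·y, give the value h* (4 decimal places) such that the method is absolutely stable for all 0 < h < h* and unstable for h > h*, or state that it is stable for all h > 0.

Set f=λy, z=hλ:
  y_{n+1} = y_n + z·[3/4·y_n + 1/4·y_{n+1}] ⇒ (1 − 1/4z)y_{n+1} = (1 + 3/4z)y_n
  ⇒ R(z) = (1 + 3/4z)/(1 − 1/4z).

Need |R(x)|<1, x<0.
x=-1.06: |R|=0.1621
R=−1: 1+3/4x = −1+1/4x ⇒ -1/2x=2 ⇒ x=2/(-1/2)=-4.0000
Confirm numerically:
  x=-3.629: |R|=0.90274 <1
  x=-2.416: |R|=0.50623 <1
  x=-2.330: |R|=0.47235 <1
  x=-4.410: |R|=1.09750 >1
  x=-4.146: |R|=1.03585 >1
Interval (-4.0000, 0).

(-4.0000,0); λ=-9 ⇒ h* = (4)/9 = 0.4444.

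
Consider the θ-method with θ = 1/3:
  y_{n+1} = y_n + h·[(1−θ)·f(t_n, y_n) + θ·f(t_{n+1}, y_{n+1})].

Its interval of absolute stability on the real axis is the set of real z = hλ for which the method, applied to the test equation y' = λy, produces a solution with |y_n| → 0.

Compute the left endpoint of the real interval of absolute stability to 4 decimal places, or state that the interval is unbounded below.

Set f=λy, z=hλ:
  y_{n+1} = y_n + z·[2/3·y_n + 1/3·y_{n+1}] ⇒ (1 − 1/3z)y_{n+1} = (1 + 2/3z)y_n
  so R(z) = (1 + 2/3z)/(1 − 1/3z).

Solve |R(x)|<1 on ℝ⁻.
x=-1.2: |R|=0.1429
R=−1: 1+2/3x = −1+1/3x ⇒ -1/3x=2 ⇒ x=2/(-1/3)=-6.0000
Confirm numerically:
  x=-3.133: |R|=0.53253 <1
  x=-2.545: |R|=0.37692 <1
  x=-2.439: |R|=0.34528 <1
  x=-6.414: |R|=1.04398 >1
  x=-6.119: |R|=1.01305 >1
So |R|<1 on (-6.0000, 0).

z* = -6.0000.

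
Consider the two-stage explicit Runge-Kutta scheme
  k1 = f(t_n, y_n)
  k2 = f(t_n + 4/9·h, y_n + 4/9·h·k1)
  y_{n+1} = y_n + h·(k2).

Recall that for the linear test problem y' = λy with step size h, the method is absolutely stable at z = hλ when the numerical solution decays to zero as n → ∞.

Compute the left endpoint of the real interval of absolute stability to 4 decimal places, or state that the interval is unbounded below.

left endpoint -2.2500.

Test eqn y'=λy, z=hλ:
  k1=λy_n ⇒ h·k1=z·y_n;  k2=λ(1+4/9z)y_n ⇒ h·k2=z(1+4/9z)y_n
  y_{n+1}/y_n = 1 + z(1+4/9z) = 1 + z + 4/9z²
  Hence R(z) = 1 + z + 4/9z².

Boundary: |R(x)|=1, x<0.
x=-0.51: |R|=0.6056
R=1: x+4/9x²=0 ⇒ x=−9/4=-2.2500; min R=1−1/(4·4/9)=0.4375>−1
Confirm numerically:
  x=-1.808: |R|=0.64483 <1
  x=-1.702: |R|=0.58547 <1
  x=-1.109: |R|=0.43761 <1
  x=-2.715: |R|=1.56110 >1
  x=-2.611: |R|=1.41892 >1
  x=-2.555: |R|=1.34634 >1
Interval (-2.2500, 0).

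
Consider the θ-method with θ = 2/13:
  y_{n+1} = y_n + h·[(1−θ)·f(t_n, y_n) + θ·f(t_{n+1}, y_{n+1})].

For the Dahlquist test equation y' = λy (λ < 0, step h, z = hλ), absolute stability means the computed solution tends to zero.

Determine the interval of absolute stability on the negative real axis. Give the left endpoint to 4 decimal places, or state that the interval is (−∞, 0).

(-2.8889, 0).

With y'=λy (z=hλ):
  y_{n+1} = y_n + z·[11/13·y_n + 2/13·y_{n+1}] ⇒ (1 − 2/13z)y_{n+1} = (1 + 11/13z)y_n
  Hence R(z) = (1 + 11/13z)/(1 − 2/13z).

Find x<0 with |R(x)|<1.
x=-1.8: |R|=0.4096
R=−1: 1+11/13x = −1+2/13x ⇒ -9/13x=2 ⇒ x=2/(-9/13)=-2.8889
Confirm numerically:
  x=-2.560: |R|=0.83664 <1
  x=-1.879: |R|=0.45763 <1
  x=-1.345: |R|=0.11440 <1
  x=-3.290: |R|=1.18437 >1
  x=-3.001: |R|=1.05310 >1
Interval (-2.8889, 0).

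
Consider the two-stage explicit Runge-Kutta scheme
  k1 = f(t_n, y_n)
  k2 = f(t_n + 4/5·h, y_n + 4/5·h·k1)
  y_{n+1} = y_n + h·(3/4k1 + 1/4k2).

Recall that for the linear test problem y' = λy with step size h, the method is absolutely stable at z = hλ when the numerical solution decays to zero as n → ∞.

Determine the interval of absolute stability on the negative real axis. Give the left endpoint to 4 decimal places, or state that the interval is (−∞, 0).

On y'=λy, z=hλ:
  k1=λy_n ⇒ h·k1=z·y_n;  k2=λ(1+4/5z)y_n ⇒ h·k2=z(1+4/5z)y_n
  y_{n+1}/y_n = 1 + 3/4z + 1/4z(1+4/5z) = 1 + z + 1/5z²
  Hence R(z) = 1 + z + 1/5z².

Find x<0 with |R(x)|<1.
x=-1.2: |R|=0.0880
R=1: x+1/5x²=0 ⇒ x=−5=-5.0000; min R=1−1/(4·1/5)=-0.2500>−1
Confirm numerically:
  x=-4.408: |R|=0.47809 <1
  x=-3.105: |R|=0.17680 <1
  x=-2.836: |R|=0.22742 <1
  x=-2.157: |R|=0.22647 <1
  x=-5.382: |R|=1.41118 >1
  x=-5.213: |R|=1.22207 >1
Stable set (-5.0000, 0).

z∈(-5.0000,0).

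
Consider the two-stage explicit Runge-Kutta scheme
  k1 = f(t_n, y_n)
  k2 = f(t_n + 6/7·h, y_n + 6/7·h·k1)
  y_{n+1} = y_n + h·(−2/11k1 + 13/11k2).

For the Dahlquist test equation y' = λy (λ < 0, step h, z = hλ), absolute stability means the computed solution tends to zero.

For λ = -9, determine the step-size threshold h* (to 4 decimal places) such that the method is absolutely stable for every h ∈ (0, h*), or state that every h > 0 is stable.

With y'=λy (z=hλ):
  k1=λy_n ⇒ h·k1=z·y_n;  k2=λ(1+6/7z)y_n ⇒ h·k2=z(1+6/7z)y_n
  y_{n+1}/y_n = 1 − 2/11z + 13/11z(1+6/7z) = 1 + z + 78/77z²
  R(z) = 1 + z + 78/77z².

Find x<0 with |R(x)|<1.
x=-1.01: |R|=1.0233
R=1: x+78/77x²=0 ⇒ x=−77/78=-0.9872; min R=1−1/(4·78/77)=0.7532>−1
Confirm numerically:
  x=-0.904: |R|=0.92383 <1
  x=-0.895: |R|=0.91643 <1
  x=-0.596: |R|=0.76383 <1
  x=-1.266: |R|=1.35757 >1
  x=-1.111: |R|=1.13935 >1
Interval (-0.9872, 0).

(-0.9872,0); λ=-9 ⇒ h* = (77/78)/9 = 0.1097.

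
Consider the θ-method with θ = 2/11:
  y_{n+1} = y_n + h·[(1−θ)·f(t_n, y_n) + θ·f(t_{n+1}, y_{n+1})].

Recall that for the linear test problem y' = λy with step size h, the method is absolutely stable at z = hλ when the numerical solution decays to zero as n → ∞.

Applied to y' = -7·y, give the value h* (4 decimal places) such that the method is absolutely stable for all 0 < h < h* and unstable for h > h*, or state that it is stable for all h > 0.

(-3.1429,0); λ=-7 ⇒ h* = (22/7)/7 = 0.4490.

Test eqn y'=λy, z=hλ:
  y_{n+1} = y_n + z·[9/11·y_n + 2/11·y_{n+1}] ⇒ (1 − 2/11z)y_{n+1} = (1 + 9/11z)y_n
  Hence R(z) = (1 + 9/11z)/(1 − 2/11z).

Find x<0 with |R(x)|<1.
x=-1.61: |R|=0.2454
R=−1: 1+9/11x = −1+2/11x ⇒ -7/11x=2 ⇒ x=2/(-7/11)=-3.1429
Confirm numerically:
  x=-2.430: |R|=0.68537 <1
  x=-1.973: |R|=0.45209 <1
  x=-1.426: |R|=0.13240 <1
  x=-1.414: |R|=0.12482 <1
  x=-3.323: |R|=1.07146 >1
  x=-3.281: |R|=1.05506 >1
  x=-3.198: |R|=1.02219 >1
Stable set (-3.1429, 0).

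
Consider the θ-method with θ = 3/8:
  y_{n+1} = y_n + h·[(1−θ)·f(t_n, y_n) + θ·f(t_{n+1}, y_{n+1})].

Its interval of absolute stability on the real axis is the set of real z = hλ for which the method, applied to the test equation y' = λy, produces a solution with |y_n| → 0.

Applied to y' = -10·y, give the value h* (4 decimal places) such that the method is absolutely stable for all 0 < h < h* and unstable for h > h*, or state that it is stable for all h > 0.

Test eqn y'=λy, z=hλ:
  y_{n+1} = y_n + z·[5/8·y_n + 3/8·y_{n+1}] ⇒ (1 − 3/8z)y_{n+1} = (1 + 5/8z)y_n
  so R(z) = (1 + 5/8z)/(1 − 3/8z).

Boundary: |R(x)|=1, x<0.
x=-0.78: |R|=0.3965
R=−1: 1+5/8x = −1+3/8x ⇒ -1/4x=2 ⇒ x=2/(-1/4)=-8.0000
Confirm numerically:
  x=-7.727: |R|=0.98249 <1
  x=-5.104: |R|=0.75154 <1
  x=-4.983: |R|=0.73707 <1
  x=-8.428: |R|=1.02572 >1
  x=-8.224: |R|=1.01371 >1
  x=-8.197: |R|=1.01209 >1
Interval (-8.0000, 0).

(-8.0000,0); λ=-10 ⇒ h* = (8)/10 = 0.8000.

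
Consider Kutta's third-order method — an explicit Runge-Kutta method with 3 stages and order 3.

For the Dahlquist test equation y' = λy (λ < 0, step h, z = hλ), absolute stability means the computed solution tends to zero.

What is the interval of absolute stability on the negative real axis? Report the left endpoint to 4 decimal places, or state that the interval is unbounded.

(-2.5127, 0).

Set f=λy, z=hλ:
  order 3, 3-stage ⇒ R(z)=1+z+z^2/2+z^3/6
  (e.g. R(-1.48)=0.07490, |R|=0.07490)

Boundary: |R(x)|=1, x<0.
x=-1.48: |R|=0.0749
|R(-2.86)|=1.6691 |R(-2.02)|=0.3535 |R(-0.61)|=0.5382
Bisect:
  x_lo=-2.9731 |R|=1.9335  x_hi=-0.2229 |R|=0.8001
  mid=-1.59799 |R|=0.00130 →hi
  mid=-2.28555 |R|=0.66353 →hi
  mid=-2.62932 |R|=1.20222 →lo
  mid=-2.45743 |R|=0.91134 →hi
  mid=-2.54338 |R|=1.05108 →lo
  mid=-2.50041 |R|=0.97983 →hi
  mid=-2.52189 |R|=1.01510 →lo
  mid=-2.51115 |R|=0.99738 →hi
  mid=-2.51652 |R|=1.00622 →lo
  mid=-2.51384 |R|=1.00179 →lo
  ...
  [-2.51283,-2.51266] ⇒ x*=-2.5127
So |R|<1 on (-2.5127, 0).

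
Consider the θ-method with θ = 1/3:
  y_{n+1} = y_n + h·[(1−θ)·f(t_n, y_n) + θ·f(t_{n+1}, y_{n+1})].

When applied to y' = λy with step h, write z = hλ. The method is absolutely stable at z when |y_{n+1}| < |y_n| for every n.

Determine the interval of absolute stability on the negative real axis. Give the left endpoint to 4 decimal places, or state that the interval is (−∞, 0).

(-6.0000, 0).

On y'=λy, z=hλ:
  y_{n+1} = y_n + z·[2/3·y_n + 1/3·y_{n+1}] ⇒ (1 − 1/3z)y_{n+1} = (1 + 2/3z)y_n
  R(z) = (1 + 2/3z)/(1 − 1/3z).

Need |R(x)|<1, x<0.
x=-0.49: |R|=0.5788
R=−1: 1+2/3x = −1+1/3x ⇒ -1/3x=2 ⇒ x=2/(-1/3)=-6.0000
Confirm numerically:
  x=-4.146: |R|=0.74055 <1
  x=-4.004: |R|=0.71502 <1
  x=-2.585: |R|=0.38854 <1
  x=-6.425: |R|=1.04509 >1
  x=-6.380: |R|=1.04051 >1
  x=-6.053: |R|=1.00585 >1
Stable set (-6.0000, 0).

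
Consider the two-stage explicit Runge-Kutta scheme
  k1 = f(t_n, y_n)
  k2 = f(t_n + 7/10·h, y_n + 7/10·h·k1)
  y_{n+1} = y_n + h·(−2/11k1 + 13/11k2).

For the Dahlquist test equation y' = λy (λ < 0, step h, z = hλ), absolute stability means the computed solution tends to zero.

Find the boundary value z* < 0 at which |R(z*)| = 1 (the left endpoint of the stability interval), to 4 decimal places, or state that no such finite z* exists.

Set f=λy, z=hλ:
  k1=λy_n ⇒ h·k1=z·y_n;  k2=λ(1+7/10z)y_n ⇒ h·k2=z(1+7/10z)y_n
  y_{n+1}/y_n = 1 − 2/11z + 13/11z(1+7/10z) = 1 + z + 91/110z²
  Hence R(z) = 1 + z + 91/110z².

Boundary: |R(x)|=1, x<0.
x=-0.69: |R|=0.7039
R=1: x+91/110x²=0 ⇒ x=−110/91=-1.2088; min R=1−1/(4·91/110)=0.6978>−1
Confirm numerically:
  x=-0.792: |R|=0.72692 <1
  x=-0.692: |R|=0.70415 <1
  x=-0.575: |R|=0.69852 <1
  x=-1.775: |R|=1.83143 >1
  x=-1.376: |R|=1.19034 >1
Stable set (-1.2088, 0).

z* = -1.2088.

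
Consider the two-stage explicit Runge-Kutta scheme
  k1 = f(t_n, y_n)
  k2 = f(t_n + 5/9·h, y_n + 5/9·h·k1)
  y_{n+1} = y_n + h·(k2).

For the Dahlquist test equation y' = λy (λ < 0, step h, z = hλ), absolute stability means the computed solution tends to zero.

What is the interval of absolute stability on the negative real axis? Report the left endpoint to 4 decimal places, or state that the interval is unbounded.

z∈(-1.8000,0).

With y'=λy (z=hλ):
  k1=λy_n ⇒ h·k1=z·y_n;  k2=λ(1+5/9z)y_n ⇒ h·k2=z(1+5/9z)y_n
  y_{n+1}/y_n = 1 + z(1+5/9z) = 1 + z + 5/9z²
  so R(z) = 1 + z + 5/9z².

Solve |R(x)|<1 on ℝ⁻.
x=-1.06: |R|=0.5642
R=1: x+5/9x²=0 ⇒ x=−9/5=-1.8000; min R=1−1/(4·5/9)=0.5500>−1
Confirm numerically:
  x=-1.525: |R|=0.76701 <1
  x=-1.271: |R|=0.62647 <1
  x=-1.090: |R|=0.57006 <1
  x=-0.756: |R|=0.56152 <1
  x=-2.208: |R|=1.50048 >1
  x=-1.825: |R|=1.02535 >1
Interval (-1.8000, 0).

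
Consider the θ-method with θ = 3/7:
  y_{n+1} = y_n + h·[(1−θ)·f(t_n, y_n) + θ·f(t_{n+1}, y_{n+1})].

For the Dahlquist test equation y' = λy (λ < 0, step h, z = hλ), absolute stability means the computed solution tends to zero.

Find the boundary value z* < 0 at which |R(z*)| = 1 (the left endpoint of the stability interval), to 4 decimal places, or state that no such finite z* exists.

Test eqn y'=λy, z=hλ:
  y_{n+1} = y_n + z·[4/7·y_n + 3/7·y_{n+1}] ⇒ (1 − 3/7z)y_{n+1} = (1 + 4/7z)y_n
  ⇒ R(z) = (1 + 4/7z)/(1 − 3/7z).

Boundary: |R(x)|=1, x<0.
x=-1.77: |R|=0.0065
R=−1: 1+4/7x = −1+3/7x ⇒ -1/7x=2 ⇒ x=2/(-1/7)=-14.0000
Confirm numerically:
  x=-10.916: |R|=0.92241 <1
  x=-10.209: |R|=0.89925 <1
  x=-5.974: |R|=0.67796 <1
  x=-14.290: |R|=1.00582 >1
  x=-14.217: |R|=1.00437 >1
Stable set (-14.0000, 0).

z* = -14.0000.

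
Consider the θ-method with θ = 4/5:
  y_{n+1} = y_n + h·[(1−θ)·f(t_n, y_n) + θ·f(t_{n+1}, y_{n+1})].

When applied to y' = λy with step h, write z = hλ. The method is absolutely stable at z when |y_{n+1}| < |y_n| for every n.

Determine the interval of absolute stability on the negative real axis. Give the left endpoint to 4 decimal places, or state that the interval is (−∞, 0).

(−∞, 0) — no finite endpoint.

On y'=λy, z=hλ:
  y_{n+1} = y_n + z·[1/5·y_n + 4/5·y_{n+1}] ⇒ (1 − 4/5z)y_{n+1} = (1 + 1/5z)y_n
  Hence R(z) = (1 + 1/5z)/(1 − 4/5z).

Find x<0 with |R(x)|<1.
x=-1.11: |R|=0.4121
x=-2: |R|=0.2308
x=-10: |R|=0.1111
x=-100: |R|=0.2346
θ=4/5≥1/2 ⇒ |1+1/5x|<|1−4/5x| ∀x<0 ⇒ interval (−∞,0).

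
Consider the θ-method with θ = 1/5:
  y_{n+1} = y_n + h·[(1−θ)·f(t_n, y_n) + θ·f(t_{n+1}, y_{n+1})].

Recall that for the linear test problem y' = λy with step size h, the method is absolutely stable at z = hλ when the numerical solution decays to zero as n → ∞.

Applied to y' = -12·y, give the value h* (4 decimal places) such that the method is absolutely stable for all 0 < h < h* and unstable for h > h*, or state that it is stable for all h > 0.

(-3.3333,0); λ=-12 ⇒ h* = (10/3)/12 = 0.2778.

On y'=λy, z=hλ:
  y_{n+1} = y_n + z·[4/5·y_n + 1/5·y_{n+1}] ⇒ (1 − 1/5z)y_{n+1} = (1 + 4/5z)y_n
  ⇒ R(z) = (1 + 4/5z)/(1 − 1/5z).

Solve |R(x)|<1 on ℝ⁻.
x=-1.03: |R|=0.1459
R=−1: 1+4/5x = −1+1/5x ⇒ -3/5x=2 ⇒ x=2/(-3/5)=-3.3333
Confirm numerically:
  x=-3.150: |R|=0.93252 <1
  x=-3.062: |R|=0.89903 <1
  x=-2.164: |R|=0.51033 <1
  x=-3.933: |R|=1.20139 >1
  x=-3.625: |R|=1.10145 >1
  x=-3.467: |R|=1.04736 >1
Interval (-3.3333, 0).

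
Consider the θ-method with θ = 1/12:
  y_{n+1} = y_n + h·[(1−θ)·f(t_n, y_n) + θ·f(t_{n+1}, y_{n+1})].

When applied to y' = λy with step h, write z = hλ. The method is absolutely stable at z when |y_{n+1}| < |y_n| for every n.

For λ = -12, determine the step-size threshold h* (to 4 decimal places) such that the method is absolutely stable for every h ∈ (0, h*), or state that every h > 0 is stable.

(-2.4000,0); λ=-12 ⇒ h* = (12/5)/12 = 0.2000.

With y'=λy (z=hλ):
  y_{n+1} = y_n + z·[11/12·y_n + 1/12·y_{n+1}] ⇒ (1 − 1/12z)y_{n+1} = (1 + 11/12z)y_n
  ⇒ R(z) = (1 + 11/12z)/(1 − 1/12z).

Solve |R(x)|<1 on ℝ⁻.
x=-0.43: |R|=0.5849
R=−1: 1+11/12x = −1+1/12x ⇒ -5/6x=2 ⇒ x=2/(-5/6)=-2.4000
Confirm numerically:
  x=-2.197: |R|=0.85701 <1
  x=-2.111: |R|=0.79520 <1
  x=-1.655: |R|=0.45441 <1
  x=-1.093: |R|=0.00176 <1
  x=-2.709: |R|=1.21008 >1
  x=-2.561: |R|=1.11057 >1
So |R|<1 on (-2.4000, 0).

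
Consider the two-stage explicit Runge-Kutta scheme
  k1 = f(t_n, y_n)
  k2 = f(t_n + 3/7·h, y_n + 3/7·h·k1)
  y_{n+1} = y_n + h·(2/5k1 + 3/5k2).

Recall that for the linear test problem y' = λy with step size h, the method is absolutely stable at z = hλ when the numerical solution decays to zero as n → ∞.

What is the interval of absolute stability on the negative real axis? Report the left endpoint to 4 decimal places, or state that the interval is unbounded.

Set f=λy, z=hλ:
  k1=λy_n ⇒ h·k1=z·y_n;  k2=λ(1+3/7z)y_n ⇒ h·k2=z(1+3/7z)y_n
  y_{n+1}/y_n = 1 + 2/5z + 3/5z(1+3/7z) = 1 + z + 9/35z²
  so R(z) = 1 + z + 9/35z².

Boundary: |R(x)|=1, x<0.
x=-1.61: |R|=0.0565
R=1: x+9/35x²=0 ⇒ x=−35/9=-3.8889; min R=1−1/(4·9/35)=0.0278>−1
Confirm numerically:
  x=-3.546: |R|=0.68734 <1
  x=-3.158: |R|=0.40648 <1
  x=-3.080: |R|=0.35936 <1
  x=-1.973: |R|=0.02799 <1
  x=-4.248: |R|=1.39227 >1
  x=-4.167: |R|=1.29800 >1
  x=-4.046: |R|=1.16346 >1
Interval (-3.8889, 0).

z∈(-3.8889,0).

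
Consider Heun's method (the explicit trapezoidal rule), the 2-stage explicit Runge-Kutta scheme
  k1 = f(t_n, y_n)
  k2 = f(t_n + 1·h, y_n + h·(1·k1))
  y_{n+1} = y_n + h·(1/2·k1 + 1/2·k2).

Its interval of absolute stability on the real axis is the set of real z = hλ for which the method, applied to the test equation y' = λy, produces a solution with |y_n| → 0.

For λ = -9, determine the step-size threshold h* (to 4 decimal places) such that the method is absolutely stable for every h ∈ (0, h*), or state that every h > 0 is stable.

(-2.0000,0); λ=-9 ⇒ h* = 0.2222.

With y'=λy (z=hλ):
  order 2, 2-stage ⇒ R(z)=1+z+z^2/2
  (e.g. R(-0.33)=0.72445, |R|=0.72445)

Boundary: |R(x)|=1, x<0.
x=-0.33: |R|=0.7245
|R(-1.85)|=0.8613 |R(-0.97)|=0.5005 |R(-0.71)|=0.5421
Bisect:
  x_lo=-2.4967 |R|=1.6200  x_hi=-0.3204 |R|=0.7309
  mid=-1.40851 |R|=0.58344 →hi
  mid=-1.95258 |R|=0.95371 →hi
  mid=-2.22462 |R|=1.24984 →lo
  mid=-2.08860 |R|=1.09253 →lo
  mid=-2.02059 |R|=1.02080 →lo
  mid=-1.98659 |R|=0.98668 →hi
  mid=-2.00359 |R|=1.00360 →lo
  mid=-1.99509 |R|=0.99510 →hi
  mid=-1.99934 |R|=0.99934 →hi
  mid=-2.00146 |R|=1.00147 →lo
  ...
  [-2.00000,-1.99987] ⇒ x*=-2.0000
Interval (-2.0000, 0).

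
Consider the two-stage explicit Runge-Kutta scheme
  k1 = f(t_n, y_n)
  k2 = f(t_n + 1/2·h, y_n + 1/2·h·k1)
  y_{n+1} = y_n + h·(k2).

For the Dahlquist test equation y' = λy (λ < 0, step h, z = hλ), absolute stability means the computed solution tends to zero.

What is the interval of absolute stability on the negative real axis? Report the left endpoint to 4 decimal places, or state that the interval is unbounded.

Test eqn y'=λy, z=hλ:
  k1=λy_n ⇒ h·k1=z·y_n;  k2=λ(1+1/2z)y_n ⇒ h·k2=z(1+1/2z)y_n
  y_{n+1}/y_n = 1 + z(1+1/2z) = 1 + z + 1/2z²
  R(z) = 1 + z + 1/2z².

Boundary: |R(x)|=1, x<0.
x=-1.58: |R|=0.6682
R=1: x+1/2x²=0 ⇒ x=−2=-2.0000; min R=1−1/(4·1/2)=0.5000>−1
Confirm numerically:
  x=-1.936: |R|=0.93805 <1
  x=-1.780: |R|=0.80420 <1
  x=-1.024: |R|=0.50029 <1
  x=-2.305: |R|=1.35151 >1
  x=-2.291: |R|=1.33334 >1
Interval (-2.0000, 0).

z∈(-2.0000,0).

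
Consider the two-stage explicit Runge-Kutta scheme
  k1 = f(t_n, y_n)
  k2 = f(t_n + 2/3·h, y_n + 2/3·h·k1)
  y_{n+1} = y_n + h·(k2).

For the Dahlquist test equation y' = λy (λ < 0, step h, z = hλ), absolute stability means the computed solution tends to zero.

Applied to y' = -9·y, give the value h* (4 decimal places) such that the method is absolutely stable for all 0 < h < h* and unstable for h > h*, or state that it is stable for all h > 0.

Test eqn y'=λy, z=hλ:
  k1=λy_n ⇒ h·k1=z·y_n;  k2=λ(1+2/3z)y_n ⇒ h·k2=z(1+2/3z)y_n
  y_{n+1}/y_n = 1 + z(1+2/3z) = 1 + z + 2/3z²
  Hence R(z) = 1 + z + 2/3z².

Find x<0 with |R(x)|<1.
x=-1.66: |R|=1.1771
R=1: x+2/3x²=0 ⇒ x=−3/2=-1.5000; min R=1−1/(4·2/3)=0.6250>−1
Confirm numerically:
  x=-1.273: |R|=0.80735 <1
  x=-1.252: |R|=0.79300 <1
  x=-0.711: |R|=0.62601 <1
  x=-0.628: |R|=0.63492 <1
  x=-1.808: |R|=1.37124 >1
  x=-1.635: |R|=1.14715 >1
So |R|<1 on (-1.5000, 0).

(-1.5000,0); λ=-9 ⇒ h* = (3/2)/9 = 0.1667.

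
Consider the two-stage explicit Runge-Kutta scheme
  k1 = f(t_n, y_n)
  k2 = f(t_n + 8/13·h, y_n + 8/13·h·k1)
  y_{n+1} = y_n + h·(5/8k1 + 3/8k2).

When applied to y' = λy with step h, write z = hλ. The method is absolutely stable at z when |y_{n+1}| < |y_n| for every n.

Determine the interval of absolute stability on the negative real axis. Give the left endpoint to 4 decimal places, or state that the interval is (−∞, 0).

z∈(-4.3333,0).

Test eqn y'=λy, z=hλ:
  k1=λy_n ⇒ h·k1=z·y_n;  k2=λ(1+8/13z)y_n ⇒ h·k2=z(1+8/13z)y_n
  y_{n+1}/y_n = 1 + 5/8z + 3/8z(1+8/13z) = 1 + z + 3/13z²
  R(z) = 1 + z + 3/13z².

Find x<0 with |R(x)|<1.
x=-0.99: |R|=0.2362
R=1: x+3/13x²=0 ⇒ x=−13/3=-4.3333; min R=1−1/(4·3/13)=-0.0833>−1
Confirm numerically:
  x=-3.826: |R|=0.55206 <1
  x=-3.757: |R|=0.50032 <1
  x=-3.690: |R|=0.45218 <1
  x=-4.909: |R|=1.65214 >1
  x=-4.582: |R|=1.26294 >1
  x=-4.354: |R|=1.02077 >1
So |R|<1 on (-4.3333, 0).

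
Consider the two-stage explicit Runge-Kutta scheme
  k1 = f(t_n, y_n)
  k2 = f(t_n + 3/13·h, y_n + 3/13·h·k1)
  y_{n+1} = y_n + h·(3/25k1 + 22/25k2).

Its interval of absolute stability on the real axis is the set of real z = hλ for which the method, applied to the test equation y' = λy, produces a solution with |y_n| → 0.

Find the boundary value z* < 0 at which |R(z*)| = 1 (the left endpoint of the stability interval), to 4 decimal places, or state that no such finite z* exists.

On y'=λy, z=hλ:
  k1=λy_n ⇒ h·k1=z·y_n;  k2=λ(1+3/13z)y_n ⇒ h·k2=z(1+3/13z)y_n
  y_{n+1}/y_n = 1 + 3/25z + 22/25z(1+3/13z) = 1 + z + 66/325z²
  ⇒ R(z) = 1 + z + 66/325z².

Boundary: |R(x)|=1, x<0.
x=-0.95: |R|=0.2333
R=1: x+66/325x²=0 ⇒ x=−325/66=-4.9242; min R=1−1/(4·66/325)=-0.2311>−1
Confirm numerically:
  x=-3.432: |R|=0.04003 <1
  x=-2.924: |R|=0.18774 <1
  x=-2.877: |R|=0.19611 <1
  x=-2.329: |R|=0.22746 <1
  x=-5.073: |R|=1.15325 >1
  x=-5.024: |R|=1.10178 >1
  x=-4.996: |R|=1.07280 >1
Interval (-4.9242, 0).

left endpoint -4.9242.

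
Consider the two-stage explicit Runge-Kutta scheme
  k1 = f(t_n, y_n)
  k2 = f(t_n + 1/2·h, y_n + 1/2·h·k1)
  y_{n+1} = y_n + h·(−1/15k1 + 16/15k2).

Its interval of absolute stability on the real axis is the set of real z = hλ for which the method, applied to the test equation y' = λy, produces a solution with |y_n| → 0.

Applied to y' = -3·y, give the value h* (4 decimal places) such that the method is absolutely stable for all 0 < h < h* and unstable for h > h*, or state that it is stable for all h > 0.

Set f=λy, z=hλ:
  k1=λy_n ⇒ h·k1=z·y_n;  k2=λ(1+1/2z)y_n ⇒ h·k2=z(1+1/2z)y_n
  y_{n+1}/y_n = 1 − 1/15z + 16/15z(1+1/2z) = 1 + z + 8/15z²
  ⇒ R(z) = 1 + z + 8/15z².

Need |R(x)|<1, x<0.
x=-1.21: |R|=0.5709
R=1: x+8/15x²=0 ⇒ x=−15/8=-1.8750; min R=1−1/(4·8/15)=0.5312>−1
Confirm numerically:
  x=-1.828: |R|=0.95418 <1
  x=-1.561: |R|=0.73858 <1
  x=-1.557: |R|=0.73593 <1
  x=-1.275: |R|=0.59200 <1
  x=-2.472: |R|=1.78708 >1
  x=-2.468: |R|=1.78055 >1
  x=-2.404: |R|=1.67825 >1
So |R|<1 on (-1.8750, 0).

(-1.8750,0); λ=-3 ⇒ h* = (15/8)/3 = 0.6250.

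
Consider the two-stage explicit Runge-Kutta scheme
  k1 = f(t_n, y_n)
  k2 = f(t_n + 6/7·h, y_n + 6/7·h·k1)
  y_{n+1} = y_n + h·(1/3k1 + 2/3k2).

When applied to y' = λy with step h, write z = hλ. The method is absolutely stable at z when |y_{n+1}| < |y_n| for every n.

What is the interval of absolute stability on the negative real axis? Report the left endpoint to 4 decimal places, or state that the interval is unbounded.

z∈(-1.7500,0).

On y'=λy, z=hλ:
  k1=λy_n ⇒ h·k1=z·y_n;  k2=λ(1+6/7z)y_n ⇒ h·k2=z(1+6/7z)y_n
  y_{n+1}/y_n = 1 + 1/3z + 2/3z(1+6/7z) = 1 + z + 4/7z²
  Hence R(z) = 1 + z + 4/7z².

Boundary: |R(x)|=1, x<0.
x=-1.77: |R|=1.0202
R=1: x+4/7x²=0 ⇒ x=−7/4=-1.7500; min R=1−1/(4·4/7)=0.5625>−1
Confirm numerically:
  x=-1.337: |R|=0.68447 <1
  x=-1.060: |R|=0.58206 <1
  x=-0.745: |R|=0.57216 <1
  x=-2.223: |R|=1.60085 >1
  x=-2.096: |R|=1.41441 >1
  x=-2.008: |R|=1.29604 >1
Stable set (-1.7500, 0).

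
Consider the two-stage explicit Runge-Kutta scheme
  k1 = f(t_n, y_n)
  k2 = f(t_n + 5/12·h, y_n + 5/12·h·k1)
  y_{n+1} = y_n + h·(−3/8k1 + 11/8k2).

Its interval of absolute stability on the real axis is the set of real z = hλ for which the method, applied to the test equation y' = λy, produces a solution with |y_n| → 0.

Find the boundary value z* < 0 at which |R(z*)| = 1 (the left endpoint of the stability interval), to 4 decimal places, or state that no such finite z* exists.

z* = -1.7455.

Test eqn y'=λy, z=hλ:
  k1=λy_n ⇒ h·k1=z·y_n;  k2=λ(1+5/12z)y_n ⇒ h·k2=z(1+5/12z)y_n
  y_{n+1}/y_n = 1 − 3/8z + 11/8z(1+5/12z) = 1 + z + 55/96z²
  ⇒ R(z) = 1 + z + 55/96z².

Need |R(x)|<1, x<0.
x=-1.55: |R|=0.8264
R=1: x+55/96x²=0 ⇒ x=−96/55=-1.7455; min R=1−1/(4·55/96)=0.5636>−1
Confirm numerically:
  x=-1.316: |R|=0.67621 <1
  x=-1.073: |R|=0.58662 <1
  x=-0.720: |R|=0.57700 <1
  x=-2.193: |R|=1.56230 >1
  x=-1.813: |R|=1.07016 >1
So |R|<1 on (-1.7455, 0).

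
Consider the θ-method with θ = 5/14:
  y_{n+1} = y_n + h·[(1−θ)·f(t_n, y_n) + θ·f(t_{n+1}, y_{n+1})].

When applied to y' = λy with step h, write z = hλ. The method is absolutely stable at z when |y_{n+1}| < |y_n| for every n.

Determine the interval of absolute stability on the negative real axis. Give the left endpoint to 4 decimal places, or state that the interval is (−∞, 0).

(-7.0000, 0).

With y'=λy (z=hλ):
  y_{n+1} = y_n + z·[9/14·y_n + 5/14·y_{n+1}] ⇒ (1 − 5/14z)y_{n+1} = (1 + 9/14z)y_n
  R(z) = (1 + 9/14z)/(1 − 5/14z).

Need |R(x)|<1, x<0.
x=-1.38: |R|=0.0756
R=−1: 1+9/14x = −1+5/14x ⇒ -2/7x=2 ⇒ x=2/(-2/7)=-7.0000
Confirm numerically:
  x=-6.274: |R|=0.93599 <1
  x=-5.566: |R|=0.86287 <1
  x=-3.811: |R|=0.61410 <1
  x=-3.782: |R|=0.60887 <1
  x=-7.454: |R|=1.03542 >1
  x=-7.382: |R|=1.03001 >1
  x=-7.145: |R|=1.01166 >1
So |R|<1 on (-7.0000, 0).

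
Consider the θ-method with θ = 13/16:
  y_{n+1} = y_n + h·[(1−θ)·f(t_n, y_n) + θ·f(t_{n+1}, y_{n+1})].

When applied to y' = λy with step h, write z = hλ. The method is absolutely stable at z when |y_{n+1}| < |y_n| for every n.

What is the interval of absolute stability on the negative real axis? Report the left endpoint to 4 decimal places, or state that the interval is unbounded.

unbounded; (−∞, 0).

With y'=λy (z=hλ):
  y_{n+1} = y_n + z·[3/16·y_n + 13/16·y_{n+1}] ⇒ (1 − 13/16z)y_{n+1} = (1 + 3/16z)y_n
  ⇒ R(z) = (1 + 3/16z)/(1 − 13/16z).

Find x<0 with |R(x)|<1.
x=-0.48: |R|=0.6547
x=-2: |R|=0.2381
x=-10: |R|=0.0959
x=-100: |R|=0.2158
θ=13/16≥1/2 ⇒ |1+3/16x|<|1−13/16x| ∀x<0 ⇒ stable on all of ℝ⁻.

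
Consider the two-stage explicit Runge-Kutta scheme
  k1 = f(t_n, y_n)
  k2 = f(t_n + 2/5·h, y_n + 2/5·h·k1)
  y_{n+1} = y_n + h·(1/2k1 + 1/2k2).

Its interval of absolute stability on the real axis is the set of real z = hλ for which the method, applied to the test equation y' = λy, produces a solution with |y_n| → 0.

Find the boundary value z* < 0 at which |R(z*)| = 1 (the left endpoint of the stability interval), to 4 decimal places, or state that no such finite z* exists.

Test eqn y'=λy, z=hλ:
  k1=λy_n ⇒ h·k1=z·y_n;  k2=λ(1+2/5z)y_n ⇒ h·k2=z(1+2/5z)y_n
  y_{n+1}/y_n = 1 + 1/2z + 1/2z(1+2/5z) = 1 + z + 1/5z²
  R(z) = 1 + z + 1/5z².

Need |R(x)|<1, x<0.
x=-1.34: |R|=0.0191
R=1: x+1/5x²=0 ⇒ x=−5=-5.0000; min R=1−1/(4·1/5)=-0.2500>−1
Confirm numerically:
  x=-4.400: |R|=0.47200 <1
  x=-4.251: |R|=0.36320 <1
  x=-2.253: |R|=0.23780 <1
  x=-5.301: |R|=1.31912 >1
  x=-5.196: |R|=1.20368 >1
So |R|<1 on (-5.0000, 0).

left endpoint -5.0000.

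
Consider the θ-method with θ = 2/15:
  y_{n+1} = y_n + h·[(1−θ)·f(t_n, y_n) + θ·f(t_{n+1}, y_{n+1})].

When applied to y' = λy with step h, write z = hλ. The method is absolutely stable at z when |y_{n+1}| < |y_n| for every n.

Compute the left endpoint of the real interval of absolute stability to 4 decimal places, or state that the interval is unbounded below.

Test eqn y'=λy, z=hλ:
  y_{n+1} = y_n + z·[13/15·y_n + 2/15·y_{n+1}] ⇒ (1 − 2/15z)y_{n+1} = (1 + 13/15z)y_n
  Hence R(z) = (1 + 13/15z)/(1 − 2/15z).

Find x<0 with |R(x)|<1.
x=-0.67: |R|=0.3849
R=−1: 1+13/15x = −1+2/15x ⇒ -11/15x=2 ⇒ x=2/(-11/15)=-2.7273
Confirm numerically:
  x=-2.552: |R|=0.90410 <1
  x=-2.403: |R|=0.81990 <1
  x=-2.067: |R|=0.62041 <1
  x=-1.208: |R|=0.04042 <1
  x=-3.119: |R|=1.20289 >1
  x=-3.030: |R|=1.15812 >1
  x=-2.815: |R|=1.04678 >1
Stable set (-2.7273, 0).

left endpoint -2.7273.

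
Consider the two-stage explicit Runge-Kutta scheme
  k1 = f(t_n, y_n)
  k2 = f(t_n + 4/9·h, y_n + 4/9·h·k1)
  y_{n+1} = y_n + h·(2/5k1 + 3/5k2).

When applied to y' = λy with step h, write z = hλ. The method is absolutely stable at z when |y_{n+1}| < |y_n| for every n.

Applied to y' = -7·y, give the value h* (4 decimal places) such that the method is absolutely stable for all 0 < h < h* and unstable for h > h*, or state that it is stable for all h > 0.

(-3.7500,0); λ=-7 ⇒ h* = (15/4)/7 = 0.5357.

With y'=λy (z=hλ):
  k1=λy_n ⇒ h·k1=z·y_n;  k2=λ(1+4/9z)y_n ⇒ h·k2=z(1+4/9z)y_n
  y_{n+1}/y_n = 1 + 2/5z + 3/5z(1+4/9z) = 1 + z + 4/15z²
  R(z) = 1 + z + 4/15z².

Find x<0 with |R(x)|<1.
x=-1.23: |R|=0.1734
R=1: x+4/15x²=0 ⇒ x=−15/4=-3.7500; min R=1−1/(4·4/15)=0.0625>−1
Confirm numerically:
  x=-2.634: |R|=0.21612 <1
  x=-2.553: |R|=0.18508 <1
  x=-1.655: |R|=0.07541 <1
  x=-4.344: |R|=1.68809 >1
  x=-4.120: |R|=1.40651 >1
So |R|<1 on (-3.7500, 0).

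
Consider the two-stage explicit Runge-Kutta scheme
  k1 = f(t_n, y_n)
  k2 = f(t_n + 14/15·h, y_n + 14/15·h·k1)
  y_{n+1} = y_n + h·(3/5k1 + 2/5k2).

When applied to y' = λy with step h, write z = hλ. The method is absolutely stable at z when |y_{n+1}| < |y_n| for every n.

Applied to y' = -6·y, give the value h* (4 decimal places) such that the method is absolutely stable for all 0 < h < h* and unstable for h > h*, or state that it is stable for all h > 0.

(-2.6786,0); λ=-6 ⇒ h* = (75/28)/6 = 0.4464.

With y'=λy (z=hλ):
  k1=λy_n ⇒ h·k1=z·y_n;  k2=λ(1+14/15z)y_n ⇒ h·k2=z(1+14/15z)y_n
  y_{n+1}/y_n = 1 + 3/5z + 2/5z(1+14/15z) = 1 + z + 28/75z²
  R(z) = 1 + z + 28/75z².

Solve |R(x)|<1 on ℝ⁻.
x=-1.69: |R|=0.3763
R=1: x+28/75x²=0 ⇒ x=−75/28=-2.6786; min R=1−1/(4·28/75)=0.3304>−1
Confirm numerically:
  x=-2.384: |R|=0.73782 <1
  x=-1.862: |R|=0.43236 <1
  x=-1.219: |R|=0.33576 <1
  x=-3.055: |R|=1.42933 >1
  x=-2.915: |R|=1.25730 >1
  x=-2.748: |R|=1.07123 >1
Interval (-2.6786, 0).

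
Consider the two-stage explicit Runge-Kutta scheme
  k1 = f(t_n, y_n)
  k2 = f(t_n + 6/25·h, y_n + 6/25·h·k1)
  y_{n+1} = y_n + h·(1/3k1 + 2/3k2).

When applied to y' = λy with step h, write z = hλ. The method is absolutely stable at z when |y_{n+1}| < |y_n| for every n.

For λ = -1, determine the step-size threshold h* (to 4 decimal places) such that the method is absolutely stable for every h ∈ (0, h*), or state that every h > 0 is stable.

(-6.2500,0); λ=-1 ⇒ h* = (25/4)/1 = 6.2500.

Set f=λy, z=hλ:
  k1=λy_n ⇒ h·k1=z·y_n;  k2=λ(1+6/25z)y_n ⇒ h·k2=z(1+6/25z)y_n
  y_{n+1}/y_n = 1 + 1/3z + 2/3z(1+6/25z) = 1 + z + 4/25z²
  ⇒ R(z) = 1 + z + 4/25z².

Solve |R(x)|<1 on ℝ⁻.
x=-1.38: |R|=0.0753
R=1: x+4/25x²=0 ⇒ x=−25/4=-6.2500; min R=1−1/(4·4/25)=-0.5625>−1
Confirm numerically:
  x=-4.848: |R|=0.08750 <1
  x=-3.552: |R|=0.53333 <1
  x=-3.161: |R|=0.56229 <1
  x=-6.765: |R|=1.55744 >1
  x=-6.749: |R|=1.53884 >1
  x=-6.278: |R|=1.02813 >1
So |R|<1 on (-6.2500, 0).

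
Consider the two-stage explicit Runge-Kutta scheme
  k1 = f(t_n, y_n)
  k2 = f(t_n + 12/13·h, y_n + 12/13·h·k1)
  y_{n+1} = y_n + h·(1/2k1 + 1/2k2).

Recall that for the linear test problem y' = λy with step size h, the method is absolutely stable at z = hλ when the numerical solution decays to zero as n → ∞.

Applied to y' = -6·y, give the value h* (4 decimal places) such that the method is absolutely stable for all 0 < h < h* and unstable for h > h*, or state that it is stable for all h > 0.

(-2.1667,0); λ=-6 ⇒ h* = (13/6)/6 = 0.3611.

Test eqn y'=λy, z=hλ:
  k1=λy_n ⇒ h·k1=z·y_n;  k2=λ(1+12/13z)y_n ⇒ h·k2=z(1+12/13z)y_n
  y_{n+1}/y_n = 1 + 1/2z + 1/2z(1+12/13z) = 1 + z + 6/13z²
  Hence R(z) = 1 + z + 6/13z².

Find x<0 with |R(x)|<1.
x=-0.31: |R|=0.7344
R=1: x+6/13x²=0 ⇒ x=−13/6=-2.1667; min R=1−1/(4·6/13)=0.4583>−1
Confirm numerically:
  x=-1.250: |R|=0.47115 <1
  x=-1.229: |R|=0.46813 <1
  x=-1.092: |R|=0.45837 <1
  x=-1.079: |R|=0.45834 <1
  x=-2.659: |R|=1.60421 >1
  x=-2.517: |R|=1.40698 >1
Interval (-2.1667, 0).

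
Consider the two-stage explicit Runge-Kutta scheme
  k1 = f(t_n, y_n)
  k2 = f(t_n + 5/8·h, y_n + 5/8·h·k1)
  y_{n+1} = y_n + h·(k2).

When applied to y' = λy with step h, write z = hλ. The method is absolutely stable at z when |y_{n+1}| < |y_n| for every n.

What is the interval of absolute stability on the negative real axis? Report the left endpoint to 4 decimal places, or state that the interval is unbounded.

z∈(-1.6000,0).

On y'=λy, z=hλ:
  k1=λy_n ⇒ h·k1=z·y_n;  k2=λ(1+5/8z)y_n ⇒ h·k2=z(1+5/8z)y_n
  y_{n+1}/y_n = 1 + z(1+5/8z) = 1 + z + 5/8z²
  so R(z) = 1 + z + 5/8z².

Boundary: |R(x)|=1, x<0.
x=-0.74: |R|=0.6022
R=1: x+5/8x²=0 ⇒ x=−8/5=-1.6000; min R=1−1/(4·5/8)=0.6000>−1
Confirm numerically:
  x=-1.385: |R|=0.81389 <1
  x=-1.160: |R|=0.68100 <1
  x=-0.755: |R|=0.60127 <1
  x=-2.170: |R|=1.77306 >1
  x=-1.805: |R|=1.23127 >1
So |R|<1 on (-1.6000, 0).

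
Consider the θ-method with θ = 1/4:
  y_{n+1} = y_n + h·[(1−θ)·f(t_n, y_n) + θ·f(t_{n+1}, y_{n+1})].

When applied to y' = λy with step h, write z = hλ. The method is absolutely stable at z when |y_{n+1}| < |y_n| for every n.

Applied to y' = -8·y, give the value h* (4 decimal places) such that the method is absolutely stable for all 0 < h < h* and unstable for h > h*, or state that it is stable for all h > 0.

(-4.0000,0); λ=-8 ⇒ h* = (4)/8 = 0.5000.

Set f=λy, z=hλ:
  y_{n+1} = y_n + z·[3/4·y_n + 1/4·y_{n+1}] ⇒ (1 − 1/4z)y_{n+1} = (1 + 3/4z)y_n
  ⇒ R(z) = (1 + 3/4z)/(1 − 1/4z).

Need |R(x)|<1, x<0.
x=-1.79: |R|=0.2366
R=−1: 1+3/4x = −1+1/4x ⇒ -1/2x=2 ⇒ x=2/(-1/2)=-4.0000
Confirm numerically:
  x=-2.587: |R|=0.57097 <1
  x=-2.565: |R|=0.56283 <1
  x=-2.261: |R|=0.44450 <1
  x=-4.405: |R|=1.09637 >1
  x=-4.083: |R|=1.02054 >1
Interval (-4.0000, 0).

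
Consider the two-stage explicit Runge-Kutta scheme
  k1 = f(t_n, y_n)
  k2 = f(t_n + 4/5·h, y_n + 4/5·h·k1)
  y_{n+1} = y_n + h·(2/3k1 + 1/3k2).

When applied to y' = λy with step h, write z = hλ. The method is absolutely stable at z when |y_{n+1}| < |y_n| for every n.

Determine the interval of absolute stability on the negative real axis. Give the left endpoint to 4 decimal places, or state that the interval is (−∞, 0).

(-3.7500, 0).

On y'=λy, z=hλ:
  k1=λy_n ⇒ h·k1=z·y_n;  k2=λ(1+4/5z)y_n ⇒ h·k2=z(1+4/5z)y_n
  y_{n+1}/y_n = 1 + 2/3z + 1/3z(1+4/5z) = 1 + z + 4/15z²
  Hence R(z) = 1 + z + 4/15z².

Find x<0 with |R(x)|<1.
x=-0.45: |R|=0.6040
R=1: x+4/15x²=0 ⇒ x=−15/4=-3.7500; min R=1−1/(4·4/15)=0.0625>−1
Confirm numerically:
  x=-2.630: |R|=0.21451 <1
  x=-1.720: |R|=0.06891 <1
  x=-1.676: |R|=0.07306 <1
  x=-4.224: |R|=1.53391 >1
  x=-4.218: |R|=1.52641 >1
  x=-3.951: |R|=1.21177 >1
Stable set (-3.7500, 0).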